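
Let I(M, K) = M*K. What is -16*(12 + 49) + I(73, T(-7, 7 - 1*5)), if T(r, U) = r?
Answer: -1487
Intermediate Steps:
I(M, K) = K*M
-16*(12 + 49) + I(73, T(-7, 7 - 1*5)) = -16*(12 + 49) - 7*73 = -16*61 - 511 = -976 - 511 = -1487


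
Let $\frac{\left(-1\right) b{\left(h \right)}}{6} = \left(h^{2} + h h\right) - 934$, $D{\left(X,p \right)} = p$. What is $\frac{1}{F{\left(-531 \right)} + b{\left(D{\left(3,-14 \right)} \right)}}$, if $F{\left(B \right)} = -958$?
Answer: $\frac{1}{2294} \approx 0.00043592$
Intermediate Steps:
$b{\left(h \right)} = 5604 - 12 h^{2}$ ($b{\left(h \right)} = - 6 \left(\left(h^{2} + h h\right) - 934\right) = - 6 \left(\left(h^{2} + h^{2}\right) - 934\right) = - 6 \left(2 h^{2} - 934\right) = - 6 \left(-934 + 2 h^{2}\right) = 5604 - 12 h^{2}$)
$\frac{1}{F{\left(-531 \right)} + b{\left(D{\left(3,-14 \right)} \right)}} = \frac{1}{-958 + \left(5604 - 12 \left(-14\right)^{2}\right)} = \frac{1}{-958 + \left(5604 - 2352\right)} = \frac{1}{-958 + 3252} = \frac{1}{2294}$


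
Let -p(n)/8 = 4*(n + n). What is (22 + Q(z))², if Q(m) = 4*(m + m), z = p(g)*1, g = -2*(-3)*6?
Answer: 338928100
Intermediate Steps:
g = 36 (g = 6*6 = 36)
p(n) = -64*n (p(n) = -32*(n + n) = -32*2*n = -64*n)
z = -2304 (z = -64*36*1 = -2304*1 = -2304)
Q(m) = 8*m (Q(m) = 4*(2*m) = 8*m)
(22 + Q(z))² = (22 + 8*(-2304))² = (22 - 18432)² = (-18410)² = 338928100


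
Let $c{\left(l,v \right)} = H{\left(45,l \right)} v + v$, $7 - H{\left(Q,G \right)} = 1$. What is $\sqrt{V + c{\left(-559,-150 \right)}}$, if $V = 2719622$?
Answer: $2 \sqrt{679643} \approx 1648.8$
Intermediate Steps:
$H{\left(Q,G \right)} = 6$ ($H{\left(Q,G \right)} = 7 - 1 = 6$)
$c{\left(l,v \right)} = 7 v$ ($c{\left(l,v \right)} = 6 v + v = 7 v$)
$\sqrt{V + c{\left(-559,-150 \right)}} = \sqrt{2719622 + 7 \left(-150\right)} = \sqrt{2719622 - 1050} = \sqrt{2718572} = 2 \sqrt{679643}$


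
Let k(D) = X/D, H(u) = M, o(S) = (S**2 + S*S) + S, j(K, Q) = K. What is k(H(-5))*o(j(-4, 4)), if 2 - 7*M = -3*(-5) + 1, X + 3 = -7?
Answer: 140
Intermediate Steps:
X = -10 (X = -3 - 7 = -10)
o(S) = S + 2*S**2 (o(S) = (S**2 + S**2) + S = 2*S**2 + S = S + 2*S**2)
M = -2 (M = 2/7 - (-3*(-5) + 1)/7 = 2/7 - (15 + 1)/7 = 2/7 - 1/7*16 = 2/7 - 16/7 = -2)
H(u) = -2
k(D) = -10/D
k(H(-5))*o(j(-4, 4)) = (-10/(-2))*(-4*(1 + 2*(-4))) = (-10*(-1/2))*(-4*(1 - 8)) = 5*(-4*(-7)) = 5*28 = 140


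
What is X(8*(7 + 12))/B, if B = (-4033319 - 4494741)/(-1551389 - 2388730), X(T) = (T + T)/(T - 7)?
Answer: 299449044/309142175 ≈ 0.96865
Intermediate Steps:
X(T) = 2*T/(-7 + T) (X(T) = (2*T)/(-7 + T) = 2*T/(-7 + T))
B = 8528060/3940119 (B = -8528060/(-3940119) = -8528060*(-1/3940119) = 8528060/3940119 ≈ 2.1644)
X(8*(7 + 12))/B = (2*(8*(7 + 12))/(-7 + 8*(7 + 12)))/(8528060/3940119) = (2*(8*19)/(-7 + 8*19))*(3940119/8528060) = (2*152/(-7 + 152))*(3940119/8528060) = (2*152/145)*(3940119/8528060) = (2*152*(1/145))*(3940119/8528060) = (304/145)*(3940119/8528060) = 299449044/309142175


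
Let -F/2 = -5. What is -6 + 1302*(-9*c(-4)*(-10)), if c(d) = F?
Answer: 1171794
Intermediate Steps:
F = 10 (F = -2*(-5) = 10)
c(d) = 10
-6 + 1302*(-9*c(-4)*(-10)) = -6 + 1302*(-9*10*(-10)) = -6 + 1302*(-90*(-10)) = -6 + 1302*900 = -6 + 1171800 = 1171794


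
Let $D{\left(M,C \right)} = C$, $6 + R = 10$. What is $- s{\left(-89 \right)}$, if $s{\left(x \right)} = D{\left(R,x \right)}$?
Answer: $89$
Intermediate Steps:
$R = 4$ ($R = -6 + 10 = 4$)
$s{\left(x \right)} = x$
$- s{\left(-89 \right)} = \left(-1\right) \left(-89\right) = 89$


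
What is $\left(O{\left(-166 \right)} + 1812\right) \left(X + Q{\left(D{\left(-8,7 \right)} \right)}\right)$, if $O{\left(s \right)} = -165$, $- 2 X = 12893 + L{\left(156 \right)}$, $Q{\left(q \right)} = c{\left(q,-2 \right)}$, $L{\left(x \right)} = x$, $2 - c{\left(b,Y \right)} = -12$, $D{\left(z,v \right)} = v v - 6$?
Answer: $- \frac{21445587}{2} \approx -1.0723 \cdot 10^{7}$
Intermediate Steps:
$D{\left(z,v \right)} = -6 + v^{2}$ ($D{\left(z,v \right)} = v^{2} - 6 = -6 + v^{2}$)
$c{\left(b,Y \right)} = 14$ ($c{\left(b,Y \right)} = 2 - -12 = 2 + 12 = 14$)
$Q{\left(q \right)} = 14$
$X = - \frac{13049}{2}$ ($X = - \frac{12893 + 156}{2} = \left(- \frac{1}{2}\right) 13049 = - \frac{13049}{2} \approx -6524.5$)
$\left(O{\left(-166 \right)} + 1812\right) \left(X + Q{\left(D{\left(-8,7 \right)} \right)}\right) = \left(-165 + 1812\right) \left(- \frac{13049}{2} + 14\right) = 1647 \left(- \frac{13021}{2}\right) = - \frac{21445587}{2}$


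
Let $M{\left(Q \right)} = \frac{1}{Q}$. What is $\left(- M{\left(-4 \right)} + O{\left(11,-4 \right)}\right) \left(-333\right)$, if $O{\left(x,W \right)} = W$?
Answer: $\frac{4995}{4} \approx 1248.8$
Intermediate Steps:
$\left(- M{\left(-4 \right)} + O{\left(11,-4 \right)}\right) \left(-333\right) = \left(- \frac{1}{-4} - 4\right) \left(-333\right) = \left(\left(-1\right) \left(- \frac{1}{4}\right) - 4\right) \left(-333\right) = \left(\frac{1}{4} - 4\right) \left(-333\right) = \left(- \frac{15}{4}\right) \left(-333\right) = \frac{4995}{4}$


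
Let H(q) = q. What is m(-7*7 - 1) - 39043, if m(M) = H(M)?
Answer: -39093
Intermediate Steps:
m(M) = M
m(-7*7 - 1) - 39043 = (-7*7 - 1) - 39043 = (-49 - 1) - 39043 = -50 - 39043 = -39093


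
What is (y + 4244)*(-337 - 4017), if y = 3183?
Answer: -32337158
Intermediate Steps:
(y + 4244)*(-337 - 4017) = (3183 + 4244)*(-337 - 4017) = 7427*(-4354) = -32337158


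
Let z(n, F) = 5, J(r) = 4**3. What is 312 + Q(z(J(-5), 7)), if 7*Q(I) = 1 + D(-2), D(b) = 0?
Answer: 2185/7 ≈ 312.14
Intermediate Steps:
J(r) = 64
Q(I) = 1/7 (Q(I) = (1 + 0)/7 = (1/7)*1 = 1/7)
312 + Q(z(J(-5), 7)) = 312 + 1/7 = 2185/7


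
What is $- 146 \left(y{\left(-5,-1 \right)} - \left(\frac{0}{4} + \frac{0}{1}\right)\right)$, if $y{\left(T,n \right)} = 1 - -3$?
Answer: $-584$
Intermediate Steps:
$y{\left(T,n \right)} = 4$ ($y{\left(T,n \right)} = 1 + 3 = 4$)
$- 146 \left(y{\left(-5,-1 \right)} - \left(\frac{0}{4} + \frac{0}{1}\right)\right) = - 146 \left(4 - \left(\frac{0}{4} + \frac{0}{1}\right)\right) = - 146 \left(4 - \left(0 \cdot \frac{1}{4} + 0 \cdot 1\right)\right) = - 146 \left(4 - \left(0 + 0\right)\right) = - 146 \left(4 - 0\right) = - 146 \left(4 + 0\right) = \left(-146\right) 4 = -584$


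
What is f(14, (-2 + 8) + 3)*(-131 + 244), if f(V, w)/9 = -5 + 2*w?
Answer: 13221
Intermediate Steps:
f(V, w) = -45 + 18*w (f(V, w) = 9*(-5 + 2*w) = -45 + 18*w)
f(14, (-2 + 8) + 3)*(-131 + 244) = (-45 + 18*((-2 + 8) + 3))*(-131 + 244) = (-45 + 18*(6 + 3))*113 = (-45 + 18*9)*113 = (-45 + 162)*113 = 117*113 = 13221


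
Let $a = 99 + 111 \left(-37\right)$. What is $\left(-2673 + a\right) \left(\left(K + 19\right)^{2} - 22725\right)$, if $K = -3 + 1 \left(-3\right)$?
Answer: $150696636$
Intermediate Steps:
$K = -6$ ($K = -3 - 3 = -6$)
$a = -4008$ ($a = 99 - 4107 = -4008$)
$\left(-2673 + a\right) \left(\left(K + 19\right)^{2} - 22725\right) = \left(-2673 - 4008\right) \left(\left(-6 + 19\right)^{2} - 22725\right) = - 6681 \left(13^{2} - 22725\right) = - 6681 \left(169 - 22725\right) = \left(-6681\right) \left(-22556\right) = 150696636$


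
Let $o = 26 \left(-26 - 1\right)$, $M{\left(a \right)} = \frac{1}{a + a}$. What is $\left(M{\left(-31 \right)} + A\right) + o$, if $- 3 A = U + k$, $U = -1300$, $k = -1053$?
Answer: $\frac{15311}{186} \approx 82.317$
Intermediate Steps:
$A = \frac{2353}{3}$ ($A = - \frac{-1300 - 1053}{3} = \left(- \frac{1}{3}\right) \left(-2353\right) = \frac{2353}{3} \approx 784.33$)
$M{\left(a \right)} = \frac{1}{2 a}$
$o = -702$ ($o = 26 \left(-27\right) = -702$)
$\left(M{\left(-31 \right)} + A\right) + o = \left(\frac{1}{2 \left(-31\right)} + \frac{2353}{3}\right) - 702 = \left(\frac{1}{2} \left(- \frac{1}{31}\right) + \frac{2353}{3}\right) - 702 = \left(- \frac{1}{62} + \frac{2353}{3}\right) - 702 = \frac{145883}{186} - 702 = \frac{15311}{186}$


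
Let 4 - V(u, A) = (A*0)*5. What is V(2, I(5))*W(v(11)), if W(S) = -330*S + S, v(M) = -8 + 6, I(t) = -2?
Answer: 2632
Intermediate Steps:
V(u, A) = 4 (V(u, A) = 4 - A*0*5 = 4 - 0*5 = 4 - 1*0 = 4 + 0 = 4)
v(M) = -2
W(S) = -329*S
V(2, I(5))*W(v(11)) = 4*(-329*(-2)) = 4*658 = 2632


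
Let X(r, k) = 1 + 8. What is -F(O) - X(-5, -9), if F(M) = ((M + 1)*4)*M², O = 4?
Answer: -329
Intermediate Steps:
F(M) = M²*(4 + 4*M) (F(M) = ((1 + M)*4)*M² = (4 + 4*M)*M² = M²*(4 + 4*M))
X(r, k) = 9
-F(O) - X(-5, -9) = -4*4²*(1 + 4) - 1*9 = -4*16*5 - 9 = -1*320 - 9 = -320 - 9 = -329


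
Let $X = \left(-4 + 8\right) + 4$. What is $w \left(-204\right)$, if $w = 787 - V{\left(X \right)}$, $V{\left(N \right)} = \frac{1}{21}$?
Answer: $- \frac{1123768}{7} \approx -1.6054 \cdot 10^{5}$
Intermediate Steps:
$X = 8$ ($X = 4 + 4 = 8$)
$V{\left(N \right)} = \frac{1}{21}$
$w = \frac{16526}{21}$ ($w = 787 - \frac{1}{21} = \frac{16526}{21} \approx 786.95$)
$w \left(-204\right) = \frac{16526}{21} \left(-204\right) = - \frac{1123768}{7}$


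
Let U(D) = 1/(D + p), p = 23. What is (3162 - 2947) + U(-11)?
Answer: 2581/12 ≈ 215.08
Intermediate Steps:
U(D) = 1/(23 + D) (U(D) = 1/(D + 23) = 1/(23 + D))
(3162 - 2947) + U(-11) = (3162 - 2947) + 1/(23 - 11) = 215 + 1/12 = 2581/12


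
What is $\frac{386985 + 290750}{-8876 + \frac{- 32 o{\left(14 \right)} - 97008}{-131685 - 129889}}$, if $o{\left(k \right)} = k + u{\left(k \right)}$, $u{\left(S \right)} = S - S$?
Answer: $- \frac{88638927445}{1160816684} \approx -76.359$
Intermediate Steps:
$u{\left(S \right)} = 0$
$o{\left(k \right)} = k$ ($o{\left(k \right)} = k + 0 = k$)
$\frac{386985 + 290750}{-8876 + \frac{- 32 o{\left(14 \right)} - 97008}{-131685 - 129889}} = \frac{386985 + 290750}{-8876 + \frac{\left(-32\right) 14 - 97008}{-131685 - 129889}} = \frac{677735}{-8876 + \frac{-448 - 97008}{-261574}} = \frac{677735}{-8876 - - \frac{48728}{130787}} = \frac{677735}{-8876 + \frac{48728}{130787}} = \frac{677735}{- \frac{1160816684}{130787}} = 677735 \left(- \frac{130787}{1160816684}\right) = - \frac{88638927445}{1160816684}$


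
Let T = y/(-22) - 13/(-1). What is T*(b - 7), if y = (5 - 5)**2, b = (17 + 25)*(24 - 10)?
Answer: 7553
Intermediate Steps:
b = 588 (b = 42*14 = 588)
y = 0 (y = 0**2 = 0)
T = 13 (T = 0/(-22) - 13/(-1) = 0*(-1/22) - 13*(-1) = 0 + 13 = 13)
T*(b - 7) = 13*(588 - 7) = 13*581 = 7553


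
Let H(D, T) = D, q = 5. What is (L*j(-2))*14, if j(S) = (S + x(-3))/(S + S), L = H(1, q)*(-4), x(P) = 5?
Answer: 42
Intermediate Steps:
L = -4 (L = 1*(-4) = -4)
j(S) = (5 + S)/(2*S) (j(S) = (S + 5)/(S + S) = (5 + S)/((2*S)) = (5 + S)*(1/(2*S)) = (5 + S)/(2*S))
(L*j(-2))*14 = -2*(5 - 2)/(-2)*14 = -2*(-1)*3/2*14 = -4*(-¾)*14 = 3*14 = 42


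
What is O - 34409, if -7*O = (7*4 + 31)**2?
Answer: -244344/7 ≈ -34906.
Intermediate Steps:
O = -3481/7 (O = -(7*4 + 31)**2/7 = -(28 + 31)**2/7 = -1/7*59**2 = -1/7*3481 = -3481/7 ≈ -497.29)
O - 34409 = -3481/7 - 34409 = -244344/7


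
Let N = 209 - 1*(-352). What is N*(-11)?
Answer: -6171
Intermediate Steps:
N = 561 (N = 209 + 352 = 561)
N*(-11) = 561*(-11) = -6171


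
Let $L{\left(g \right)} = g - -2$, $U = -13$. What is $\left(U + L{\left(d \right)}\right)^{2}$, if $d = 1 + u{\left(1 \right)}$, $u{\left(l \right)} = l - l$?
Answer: $100$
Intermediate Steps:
$u{\left(l \right)} = 0$
$d = 1$ ($d = 1 + 0 = 1$)
$L{\left(g \right)} = 2 + g$ ($L{\left(g \right)} = g + 2 = 2 + g$)
$\left(U + L{\left(d \right)}\right)^{2} = \left(-13 + \left(2 + 1\right)\right)^{2} = \left(-13 + 3\right)^{2} = \left(-10\right)^{2} = 100$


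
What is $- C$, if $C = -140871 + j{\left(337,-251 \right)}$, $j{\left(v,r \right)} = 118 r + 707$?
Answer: $169782$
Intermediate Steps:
$j{\left(v,r \right)} = 707 + 118 r$
$C = -169782$ ($C = -140871 + \left(707 + 118 \left(-251\right)\right) = -140871 + \left(707 - 29618\right) = -140871 - 28911 = -169782$)
$- C = \left(-1\right) \left(-169782\right) = 169782$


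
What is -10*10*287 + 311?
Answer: -28389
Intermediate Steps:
-10*10*287 + 311 = -100*287 + 311 = -28700 + 311 = -28389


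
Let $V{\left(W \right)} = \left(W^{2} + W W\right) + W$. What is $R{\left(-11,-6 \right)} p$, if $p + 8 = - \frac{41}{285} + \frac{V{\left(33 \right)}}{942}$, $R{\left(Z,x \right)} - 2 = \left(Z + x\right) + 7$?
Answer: $\frac{2074996}{44745} \approx 46.374$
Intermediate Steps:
$V{\left(W \right)} = W + 2 W^{2}$ ($V{\left(W \right)} = \left(W^{2} + W^{2}\right) + W = 2 W^{2} + W = W + 2 W^{2}$)
$R{\left(Z,x \right)} = 9 + Z + x$ ($R{\left(Z,x \right)} = 2 + \left(\left(Z + x\right) + 7\right) = 2 + \left(7 + Z + x\right) = 9 + Z + x$)
$p = - \frac{518749}{89490}$ ($p = -8 - \left(\frac{41}{285} - \frac{33 \left(1 + 2 \cdot 33\right)}{942}\right) = -8 - \left(\frac{41}{285} - 33 \left(1 + 66\right) \frac{1}{942}\right) = -8 - \left(\frac{41}{285} - 33 \cdot 67 \cdot \frac{1}{942}\right) = -8 + \left(- \frac{41}{285} + 2211 \cdot \frac{1}{942}\right) = -8 + \left(- \frac{41}{285} + \frac{737}{314}\right) = -8 + \frac{197171}{89490} = - \frac{518749}{89490} \approx -5.7967$)
$R{\left(-11,-6 \right)} p = \left(9 - 11 - 6\right) \left(- \frac{518749}{89490}\right) = \left(-8\right) \left(- \frac{518749}{89490}\right) = \frac{2074996}{44745}$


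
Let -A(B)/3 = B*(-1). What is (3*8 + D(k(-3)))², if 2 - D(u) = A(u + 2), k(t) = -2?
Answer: 676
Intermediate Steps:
A(B) = 3*B (A(B) = -3*B*(-1) = -(-3)*B = 3*B)
D(u) = -4 - 3*u (D(u) = 2 - 3*(u + 2) = 2 - 3*(2 + u) = 2 - (6 + 3*u) = 2 + (-6 - 3*u) = -4 - 3*u)
(3*8 + D(k(-3)))² = (3*8 + (-4 - 3*(-2)))² = (24 + (-4 + 6))² = (24 + 2)² = 26² = 676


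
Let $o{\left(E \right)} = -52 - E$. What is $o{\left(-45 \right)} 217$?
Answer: $-1519$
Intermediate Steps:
$o{\left(-45 \right)} 217 = \left(-52 - -45\right) 217 = \left(-52 + 45\right) 217 = \left(-7\right) 217 = -1519$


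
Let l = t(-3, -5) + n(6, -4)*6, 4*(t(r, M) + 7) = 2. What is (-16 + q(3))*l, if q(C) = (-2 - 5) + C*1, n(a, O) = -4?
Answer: 610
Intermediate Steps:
t(r, M) = -13/2 (t(r, M) = -7 + (1/4)*2 = -7 + 1/2 = -13/2)
q(C) = -7 + C
l = -61/2 (l = -13/2 - 4*6 = -13/2 - 24 = -61/2 ≈ -30.500)
(-16 + q(3))*l = (-16 + (-7 + 3))*(-61/2) = (-16 - 4)*(-61/2) = -20*(-61/2) = 610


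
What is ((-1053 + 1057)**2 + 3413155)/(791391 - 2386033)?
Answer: -3413171/1594642 ≈ -2.1404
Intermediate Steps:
((-1053 + 1057)**2 + 3413155)/(791391 - 2386033) = (4**2 + 3413155)/(-1594642) = (16 + 3413155)*(-1/1594642) = 3413171*(-1/1594642) = -3413171/1594642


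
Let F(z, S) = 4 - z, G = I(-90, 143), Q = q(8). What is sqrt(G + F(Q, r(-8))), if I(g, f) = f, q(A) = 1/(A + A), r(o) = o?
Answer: sqrt(2351)/4 ≈ 12.122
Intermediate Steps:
q(A) = 1/(2*A)
Q = 1/16 (Q = (1/2)/8 = (1/2)*(1/8) = 1/16 ≈ 0.062500)
G = 143
sqrt(G + F(Q, r(-8))) = sqrt(143 + (4 - 1*1/16)) = sqrt(143 + (4 - 1/16)) = sqrt(143 + 63/16) = sqrt(2351/16) = sqrt(2351)/4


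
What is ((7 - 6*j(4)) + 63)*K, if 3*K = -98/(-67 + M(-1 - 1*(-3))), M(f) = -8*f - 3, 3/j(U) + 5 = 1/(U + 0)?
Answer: 68698/2451 ≈ 28.029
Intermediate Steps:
j(U) = 3/(-5 + 1/U) (j(U) = 3/(-5 + 1/(U + 0)) = 3/(-5 + 1/U))
M(f) = -3 - 8*f
K = 49/129 (K = (-98/(-67 + (-3 - 8*(-1 - 1*(-3)))))/3 = (-98/(-67 + (-3 - 8*(-1 + 3))))/3 = (-98/(-67 + (-3 - 8*2)))/3 = (-98/(-67 + (-3 - 16)))/3 = (-98/(-67 - 19))/3 = (-98/(-86))/3 = (-98*(-1/86))/3 = (⅓)*(49/43) = 49/129 ≈ 0.37985)
((7 - 6*j(4)) + 63)*K = ((7 - (-18)*4/(-1 + 5*4)) + 63)*(49/129) = ((7 - (-18)*4/(-1 + 20)) + 63)*(49/129) = ((7 - (-18)*4/19) + 63)*(49/129) = ((7 - 6*(-12/19)) + 63)*(49/129) = ((7 + 72/19) + 63)*(49/129) = (205/19 + 63)*(49/129) = (1402/19)*(49/129) = 68698/2451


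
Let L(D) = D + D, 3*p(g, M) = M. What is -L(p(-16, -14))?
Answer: 28/3 ≈ 9.3333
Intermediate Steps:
p(g, M) = M/3
L(D) = 2*D
-L(p(-16, -14)) = -2*(⅓)*(-14) = -2*(-14)/3 = -1*(-28/3) = 28/3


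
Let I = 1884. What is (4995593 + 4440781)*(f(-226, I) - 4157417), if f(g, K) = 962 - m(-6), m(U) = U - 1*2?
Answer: -39221788403178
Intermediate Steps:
m(U) = -2 + U (m(U) = U - 2 = -2 + U)
f(g, K) = 970 (f(g, K) = 962 - (-2 - 6) = 962 - 1*(-8) = 962 + 8 = 970)
(4995593 + 4440781)*(f(-226, I) - 4157417) = (4995593 + 4440781)*(970 - 4157417) = 9436374*(-4156447) = -39221788403178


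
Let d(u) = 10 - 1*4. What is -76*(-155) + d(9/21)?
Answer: 11786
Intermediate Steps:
d(u) = 6 (d(u) = 10 - 4 = 6)
-76*(-155) + d(9/21) = -76*(-155) + 6 = 11780 + 6 = 11786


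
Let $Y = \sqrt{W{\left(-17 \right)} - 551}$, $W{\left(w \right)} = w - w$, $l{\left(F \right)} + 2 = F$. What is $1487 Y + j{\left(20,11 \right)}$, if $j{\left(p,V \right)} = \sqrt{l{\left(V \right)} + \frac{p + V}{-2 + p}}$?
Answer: $\frac{\sqrt{386}}{6} + 1487 i \sqrt{551} \approx 3.2745 + 34905.0 i$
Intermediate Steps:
$l{\left(F \right)} = -2 + F$
$W{\left(w \right)} = 0$
$j{\left(p,V \right)} = \sqrt{-2 + V + \frac{V + p}{-2 + p}}$ ($j{\left(p,V \right)} = \sqrt{\left(-2 + V\right) + \frac{p + V}{-2 + p}} = \sqrt{\left(-2 + V\right) + \frac{V + p}{-2 + p}} = \sqrt{-2 + V + \frac{V + p}{-2 + p}}$)
$Y = i \sqrt{551}$ ($Y = \sqrt{0 - 551} = \sqrt{-551} = i \sqrt{551} \approx 23.473 i$)
$1487 Y + j{\left(20,11 \right)} = 1487 i \sqrt{551} + \sqrt{\frac{4 - 11 - 20 + 11 \cdot 20}{-2 + 20}} = 1487 i \sqrt{551} + \sqrt{\frac{4 - 11 - 20 + 220}{18}} = 1487 i \sqrt{551} + \sqrt{\frac{1}{18} \cdot 193} = 1487 i \sqrt{551} + \sqrt{\frac{193}{18}} = 1487 i \sqrt{551} + \frac{\sqrt{386}}{6} = \frac{\sqrt{386}}{6} + 1487 i \sqrt{551}$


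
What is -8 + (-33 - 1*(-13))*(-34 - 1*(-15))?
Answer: 372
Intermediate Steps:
-8 + (-33 - 1*(-13))*(-34 - 1*(-15)) = -8 + (-33 + 13)*(-34 + 15) = -8 - 20*(-19) = -8 + 380 = 372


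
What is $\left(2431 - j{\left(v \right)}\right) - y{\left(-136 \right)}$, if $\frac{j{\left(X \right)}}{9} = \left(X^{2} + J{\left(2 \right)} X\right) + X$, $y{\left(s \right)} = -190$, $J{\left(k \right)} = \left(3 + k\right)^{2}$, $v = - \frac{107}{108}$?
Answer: $\frac{3685823}{1296} \approx 2844.0$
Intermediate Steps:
$v = - \frac{107}{108}$ ($v = \left(-107\right) \frac{1}{108} = - \frac{107}{108} \approx -0.99074$)
$j{\left(X \right)} = 9 X^{2} + 234 X$ ($j{\left(X \right)} = 9 \left(\left(X^{2} + \left(3 + 2\right)^{2} X\right) + X\right) = 9 \left(\left(X^{2} + 5^{2} X\right) + X\right) = 9 \left(\left(X^{2} + 25 X\right) + X\right) = 9 \left(X^{2} + 26 X\right) = 9 X^{2} + 234 X$)
$\left(2431 - j{\left(v \right)}\right) - y{\left(-136 \right)} = \left(2431 - 9 \left(- \frac{107}{108}\right) \left(26 - \frac{107}{108}\right)\right) - -190 = \left(2431 - 9 \left(- \frac{107}{108}\right) \frac{2701}{108}\right) + 190 = \left(2431 - - \frac{289007}{1296}\right) + 190 = \left(2431 + \frac{289007}{1296}\right) + 190 = \frac{3439583}{1296} + 190 = \frac{3685823}{1296}$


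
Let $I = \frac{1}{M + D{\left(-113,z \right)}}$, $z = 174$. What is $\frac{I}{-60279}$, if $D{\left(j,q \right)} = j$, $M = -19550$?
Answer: $\frac{1}{1185265977} \approx 8.4369 \cdot 10^{-10}$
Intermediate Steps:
$I = - \frac{1}{19663}$ ($I = \frac{1}{-19550 - 113} = \frac{1}{-19663} = - \frac{1}{19663} \approx -5.0857 \cdot 10^{-5}$)
$\frac{I}{-60279} = - \frac{1}{19663 \left(-60279\right)} = \left(- \frac{1}{19663}\right) \left(- \frac{1}{60279}\right) = \frac{1}{1185265977}$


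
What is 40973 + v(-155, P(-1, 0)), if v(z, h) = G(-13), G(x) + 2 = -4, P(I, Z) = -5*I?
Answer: 40967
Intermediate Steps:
G(x) = -6 (G(x) = -2 - 4 = -6)
v(z, h) = -6
40973 + v(-155, P(-1, 0)) = 40973 - 6 = 40967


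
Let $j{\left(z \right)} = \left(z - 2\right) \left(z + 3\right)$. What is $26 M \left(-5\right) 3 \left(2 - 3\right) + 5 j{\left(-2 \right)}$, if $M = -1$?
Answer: $-410$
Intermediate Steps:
$j{\left(z \right)} = \left(-2 + z\right) \left(3 + z\right)$
$26 M \left(-5\right) 3 \left(2 - 3\right) + 5 j{\left(-2 \right)} = 26 \left(-1\right) \left(-5\right) 3 \left(2 - 3\right) + 5 \left(-6 - 2 + \left(-2\right)^{2}\right) = 26 \cdot 5 \cdot 3 \left(-1\right) + 5 \left(-6 - 2 + 4\right) = 26 \cdot 5 \left(-3\right) + 5 \left(-4\right) = 26 \left(-15\right) - 20 = -390 - 20 = -410$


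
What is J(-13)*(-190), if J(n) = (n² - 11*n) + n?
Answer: -56810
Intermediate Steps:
J(n) = n² - 10*n
J(-13)*(-190) = -13*(-10 - 13)*(-190) = -13*(-23)*(-190) = 299*(-190) = -56810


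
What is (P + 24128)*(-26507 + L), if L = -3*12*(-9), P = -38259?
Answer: 369991973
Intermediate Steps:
L = 324 (L = -36*(-9) = 324)
(P + 24128)*(-26507 + L) = (-38259 + 24128)*(-26507 + 324) = -14131*(-26183) = 369991973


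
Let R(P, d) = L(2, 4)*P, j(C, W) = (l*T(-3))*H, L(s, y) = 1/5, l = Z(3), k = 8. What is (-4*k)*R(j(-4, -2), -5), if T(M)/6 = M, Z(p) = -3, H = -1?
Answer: 1728/5 ≈ 345.60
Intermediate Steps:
T(M) = 6*M
l = -3
L(s, y) = ⅕ (L(s, y) = 1*(⅕) = ⅕)
j(C, W) = -54 (j(C, W) = -18*(-3)*(-1) = -3*(-18)*(-1) = 54*(-1) = -54)
R(P, d) = P/5
(-4*k)*R(j(-4, -2), -5) = (-4*8)*((⅕)*(-54)) = -32*(-54/5) = 1728/5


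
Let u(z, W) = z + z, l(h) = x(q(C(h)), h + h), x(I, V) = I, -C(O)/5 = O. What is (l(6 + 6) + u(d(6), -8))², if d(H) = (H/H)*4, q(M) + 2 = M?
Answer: 2916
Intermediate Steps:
C(O) = -5*O
q(M) = -2 + M
d(H) = 4 (d(H) = 1*4 = 4)
l(h) = -2 - 5*h
u(z, W) = 2*z
(l(6 + 6) + u(d(6), -8))² = ((-2 - 5*(6 + 6)) + 2*4)² = ((-2 - 5*12) + 8)² = ((-2 - 60) + 8)² = (-62 + 8)² = (-54)² = 2916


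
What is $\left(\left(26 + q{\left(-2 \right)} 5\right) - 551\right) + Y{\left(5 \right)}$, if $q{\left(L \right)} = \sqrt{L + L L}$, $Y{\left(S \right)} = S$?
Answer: $-520 + 5 \sqrt{2} \approx -512.93$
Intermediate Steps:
$q{\left(L \right)} = \sqrt{L + L^{2}}$
$\left(\left(26 + q{\left(-2 \right)} 5\right) - 551\right) + Y{\left(5 \right)} = \left(\left(26 + \sqrt{- 2 \left(1 - 2\right)} 5\right) - 551\right) + 5 = \left(\left(26 + \sqrt{\left(-2\right) \left(-1\right)} 5\right) - 551\right) + 5 = \left(\left(26 + \sqrt{2} \cdot 5\right) - 551\right) + 5 = \left(\left(26 + 5 \sqrt{2}\right) - 551\right) + 5 = \left(-525 + 5 \sqrt{2}\right) + 5 = -520 + 5 \sqrt{2}$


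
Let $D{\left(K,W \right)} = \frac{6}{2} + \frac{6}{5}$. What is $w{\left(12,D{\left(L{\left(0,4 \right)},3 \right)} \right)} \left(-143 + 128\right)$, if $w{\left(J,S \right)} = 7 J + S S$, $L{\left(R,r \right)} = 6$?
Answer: $- \frac{7623}{5} \approx -1524.6$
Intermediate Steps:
$D{\left(K,W \right)} = \frac{21}{5}$ ($D{\left(K,W \right)} = 6 \cdot \frac{1}{2} + 6 \cdot \frac{1}{5} = 3 + \frac{6}{5} = \frac{21}{5}$)
$w{\left(J,S \right)} = S^{2} + 7 J$ ($w{\left(J,S \right)} = 7 J + S^{2} = S^{2} + 7 J$)
$w{\left(12,D{\left(L{\left(0,4 \right)},3 \right)} \right)} \left(-143 + 128\right) = \left(\left(\frac{21}{5}\right)^{2} + 7 \cdot 12\right) \left(-143 + 128\right) = \left(\frac{441}{25} + 84\right) \left(-15\right) = \frac{2541}{25} \left(-15\right) = - \frac{7623}{5}$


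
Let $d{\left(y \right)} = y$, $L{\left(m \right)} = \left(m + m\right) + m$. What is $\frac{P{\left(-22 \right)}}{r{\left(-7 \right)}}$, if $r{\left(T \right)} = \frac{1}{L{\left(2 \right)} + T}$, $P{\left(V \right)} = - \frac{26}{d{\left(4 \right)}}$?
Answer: $\frac{13}{2} \approx 6.5$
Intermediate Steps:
$L{\left(m \right)} = 3 m$ ($L{\left(m \right)} = 2 m + m = 3 m$)
$P{\left(V \right)} = - \frac{13}{2}$ ($P{\left(V \right)} = - \frac{26}{4} = \left(-26\right) \frac{1}{4} = - \frac{13}{2}$)
$r{\left(T \right)} = \frac{1}{6 + T}$ ($r{\left(T \right)} = \frac{1}{3 \cdot 2 + T} = \frac{1}{6 + T}$)
$\frac{P{\left(-22 \right)}}{r{\left(-7 \right)}} = - \frac{13}{2 \frac{1}{6 - 7}} = - \frac{13}{2 \frac{1}{-1}} = - \frac{13}{2 \left(-1\right)} = \left(- \frac{13}{2}\right) \left(-1\right) = \frac{13}{2}$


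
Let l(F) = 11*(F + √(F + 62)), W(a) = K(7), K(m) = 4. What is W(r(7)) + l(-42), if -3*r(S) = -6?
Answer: -458 + 22*√5 ≈ -408.81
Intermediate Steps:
r(S) = 2 (r(S) = -⅓*(-6) = 2)
W(a) = 4
l(F) = 11*F + 11*√(62 + F) (l(F) = 11*(F + √(62 + F)) = 11*F + 11*√(62 + F))
W(r(7)) + l(-42) = 4 + (11*(-42) + 11*√(62 - 42)) = 4 + (-462 + 11*√20) = 4 + (-462 + 11*(2*√5)) = 4 + (-462 + 22*√5) = -458 + 22*√5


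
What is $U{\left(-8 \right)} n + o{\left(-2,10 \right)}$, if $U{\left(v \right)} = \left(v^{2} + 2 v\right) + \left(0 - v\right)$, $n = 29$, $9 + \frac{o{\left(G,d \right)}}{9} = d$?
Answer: $1633$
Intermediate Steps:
$o{\left(G,d \right)} = -81 + 9 d$
$U{\left(v \right)} = v + v^{2}$ ($U{\left(v \right)} = \left(v^{2} + 2 v\right) - v = v + v^{2}$)
$U{\left(-8 \right)} n + o{\left(-2,10 \right)} = - 8 \left(1 - 8\right) 29 + \left(-81 + 9 \cdot 10\right) = \left(-8\right) \left(-7\right) 29 + \left(-81 + 90\right) = 56 \cdot 29 + 9 = 1624 + 9 = 1633$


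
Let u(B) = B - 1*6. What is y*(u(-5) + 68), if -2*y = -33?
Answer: 1881/2 ≈ 940.50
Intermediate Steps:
u(B) = -6 + B (u(B) = B - 6 = -6 + B)
y = 33/2 (y = -½*(-33) = 33/2 ≈ 16.500)
y*(u(-5) + 68) = 33*((-6 - 5) + 68)/2 = 33*(-11 + 68)/2 = (33/2)*57 = 1881/2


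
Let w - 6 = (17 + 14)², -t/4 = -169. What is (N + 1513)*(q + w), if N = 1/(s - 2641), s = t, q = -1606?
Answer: -633258372/655 ≈ -9.6681e+5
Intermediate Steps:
t = 676 (t = -4*(-169) = 676)
s = 676
N = -1/1965 (N = 1/(676 - 2641) = 1/(-1965) = -1/1965 ≈ -0.00050891)
w = 967 (w = 6 + (17 + 14)² = 6 + 31² = 6 + 961 = 967)
(N + 1513)*(q + w) = (-1/1965 + 1513)*(-1606 + 967) = (2973044/1965)*(-639) = -633258372/655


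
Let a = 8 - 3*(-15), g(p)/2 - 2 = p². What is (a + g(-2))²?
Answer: 4225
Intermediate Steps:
g(p) = 4 + 2*p²
a = 53 (a = 8 + 45 = 53)
(a + g(-2))² = (53 + (4 + 2*(-2)²))² = (53 + (4 + 2*4))² = (53 + (4 + 8))² = (53 + 12)² = 65² = 4225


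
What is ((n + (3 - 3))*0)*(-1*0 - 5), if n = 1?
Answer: 0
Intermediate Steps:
((n + (3 - 3))*0)*(-1*0 - 5) = ((1 + (3 - 3))*0)*(-1*0 - 5) = ((1 + 0)*0)*(0 - 5) = (1*0)*(-5) = 0*(-5) = 0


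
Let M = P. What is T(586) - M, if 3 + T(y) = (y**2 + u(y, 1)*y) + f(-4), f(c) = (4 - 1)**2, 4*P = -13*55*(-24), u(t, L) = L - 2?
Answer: 338526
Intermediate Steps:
u(t, L) = -2 + L
P = 4290 (P = (-13*55*(-24))/4 = (-715*(-24))/4 = (1/4)*17160 = 4290)
f(c) = 9 (f(c) = 3**2 = 9)
T(y) = 6 + y**2 - y (T(y) = -3 + ((y**2 + (-2 + 1)*y) + 9) = -3 + ((y**2 - y) + 9) = -3 + (9 + y**2 - y) = 6 + y**2 - y)
M = 4290
T(586) - M = (6 + 586**2 - 1*586) - 1*4290 = (6 + 343396 - 586) - 4290 = 342816 - 4290 = 338526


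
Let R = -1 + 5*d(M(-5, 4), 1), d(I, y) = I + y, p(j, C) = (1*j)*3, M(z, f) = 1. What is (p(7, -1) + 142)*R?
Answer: 1467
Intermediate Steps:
p(j, C) = 3*j (p(j, C) = j*3 = 3*j)
R = 9 (R = -1 + 5*(1 + 1) = -1 + 5*2 = -1 + 10 = 9)
(p(7, -1) + 142)*R = (3*7 + 142)*9 = (21 + 142)*9 = 163*9 = 1467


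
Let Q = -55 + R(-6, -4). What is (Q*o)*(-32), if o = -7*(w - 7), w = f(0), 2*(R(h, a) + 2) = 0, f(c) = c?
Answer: 89376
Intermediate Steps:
R(h, a) = -2 (R(h, a) = -2 + (1/2)*0 = -2 + 0 = -2)
w = 0
Q = -57 (Q = -55 - 2 = -57)
o = 49 (o = -7*(0 - 7) = -7*(-7) = 49)
(Q*o)*(-32) = -57*49*(-32) = -2793*(-32) = 89376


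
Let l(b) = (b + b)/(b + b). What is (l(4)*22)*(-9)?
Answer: -198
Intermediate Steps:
l(b) = 1 (l(b) = (2*b)/((2*b)) = (2*b)*(1/(2*b)) = 1)
(l(4)*22)*(-9) = (1*22)*(-9) = 22*(-9) = -198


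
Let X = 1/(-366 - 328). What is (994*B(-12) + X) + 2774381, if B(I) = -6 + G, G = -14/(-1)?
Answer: 1930939101/694 ≈ 2.7823e+6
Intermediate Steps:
G = 14 (G = -14*(-1) = 14)
X = -1/694 (X = 1/(-694) = -1/694 ≈ -0.0014409)
B(I) = 8 (B(I) = -6 + 14 = 8)
(994*B(-12) + X) + 2774381 = (994*8 - 1/694) + 2774381 = (7952 - 1/694) + 2774381 = 5518687/694 + 2774381 = 1930939101/694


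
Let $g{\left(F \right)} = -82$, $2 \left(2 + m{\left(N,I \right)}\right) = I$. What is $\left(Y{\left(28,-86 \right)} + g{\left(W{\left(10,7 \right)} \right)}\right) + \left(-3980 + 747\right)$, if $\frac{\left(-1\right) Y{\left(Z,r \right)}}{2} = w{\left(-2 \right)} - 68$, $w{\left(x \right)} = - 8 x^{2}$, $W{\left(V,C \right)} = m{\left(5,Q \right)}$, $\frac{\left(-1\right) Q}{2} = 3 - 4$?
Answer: $-3115$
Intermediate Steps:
$Q = 2$ ($Q = - 2 \left(3 - 4\right) = \left(-2\right) \left(-1\right) = 2$)
$m{\left(N,I \right)} = -2 + \frac{I}{2}$
$W{\left(V,C \right)} = -1$ ($W{\left(V,C \right)} = -2 + \frac{1}{2} \cdot 2 = -2 + 1 = -1$)
$Y{\left(Z,r \right)} = 200$ ($Y{\left(Z,r \right)} = - 2 \left(- 8 \left(-2\right)^{2} - 68\right) = - 2 \left(\left(-8\right) 4 - 68\right) = - 2 \left(-32 - 68\right) = \left(-2\right) \left(-100\right) = 200$)
$\left(Y{\left(28,-86 \right)} + g{\left(W{\left(10,7 \right)} \right)}\right) + \left(-3980 + 747\right) = \left(200 - 82\right) + \left(-3980 + 747\right) = 118 - 3233 = -3115$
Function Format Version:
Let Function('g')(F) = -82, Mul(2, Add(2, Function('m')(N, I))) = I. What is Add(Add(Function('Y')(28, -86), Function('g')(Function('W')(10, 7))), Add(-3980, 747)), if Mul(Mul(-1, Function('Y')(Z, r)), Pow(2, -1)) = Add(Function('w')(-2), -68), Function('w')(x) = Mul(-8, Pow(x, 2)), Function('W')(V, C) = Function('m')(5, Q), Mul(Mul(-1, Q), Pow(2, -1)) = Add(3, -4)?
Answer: -3115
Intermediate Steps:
Q = 2 (Q = Mul(-2, Add(3, -4)) = Mul(-2, -1) = 2)
Function('m')(N, I) = Add(-2, Mul(Rational(1, 2), I))
Function('W')(V, C) = -1 (Function('W')(V, C) = Add(-2, Mul(Rational(1, 2), 2)) = Add(-2, 1) = -1)
Function('Y')(Z, r) = 200 (Function('Y')(Z, r) = Mul(-2, Add(Mul(-8, Pow(-2, 2)), -68)) = Mul(-2, Add(Mul(-8, 4), -68)) = Mul(-2, Add(-32, -68)) = Mul(-2, -100) = 200)
Add(Add(Function('Y')(28, -86), Function('g')(Function('W')(10, 7))), Add(-3980, 747)) = Add(Add(200, -82), Add(-3980, 747)) = Add(118, -3233) = -3115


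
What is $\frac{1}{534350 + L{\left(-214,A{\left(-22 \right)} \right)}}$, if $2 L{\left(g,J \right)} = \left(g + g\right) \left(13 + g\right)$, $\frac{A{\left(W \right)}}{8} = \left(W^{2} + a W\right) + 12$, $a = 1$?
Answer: $\frac{1}{577364} \approx 1.732 \cdot 10^{-6}$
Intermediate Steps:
$A{\left(W \right)} = 96 + 8 W + 8 W^{2}$ ($A{\left(W \right)} = 8 \left(\left(W^{2} + 1 W\right) + 12\right) = 8 \left(\left(W^{2} + W\right) + 12\right) = 8 \left(\left(W + W^{2}\right) + 12\right) = 8 \left(12 + W + W^{2}\right) = 96 + 8 W + 8 W^{2}$)
$L{\left(g,J \right)} = g \left(13 + g\right)$ ($L{\left(g,J \right)} = \frac{\left(g + g\right) \left(13 + g\right)}{2} = \frac{2 g \left(13 + g\right)}{2} = g \left(13 + g\right)$)
$\frac{1}{534350 + L{\left(-214,A{\left(-22 \right)} \right)}} = \frac{1}{534350 - 214 \left(13 - 214\right)} = \frac{1}{534350 - -43014} = \frac{1}{534350 + 43014} = \frac{1}{577364}$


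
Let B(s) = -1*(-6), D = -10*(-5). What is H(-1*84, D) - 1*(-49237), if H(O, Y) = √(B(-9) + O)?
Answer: 49237 + I*√78 ≈ 49237.0 + 8.8318*I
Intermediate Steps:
D = 50
B(s) = 6
H(O, Y) = √(6 + O)
H(-1*84, D) - 1*(-49237) = √(6 - 1*84) - 1*(-49237) = √(6 - 84) + 49237 = √(-78) + 49237 = I*√78 + 49237 = 49237 + I*√78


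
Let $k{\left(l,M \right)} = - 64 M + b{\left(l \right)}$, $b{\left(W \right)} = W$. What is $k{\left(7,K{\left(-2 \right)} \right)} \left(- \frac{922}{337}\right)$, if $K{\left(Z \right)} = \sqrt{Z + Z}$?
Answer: $- \frac{6454}{337} + \frac{118016 i}{337} \approx -19.151 + 350.2 i$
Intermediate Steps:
$K{\left(Z \right)} = \sqrt{2} \sqrt{Z}$ ($K{\left(Z \right)} = \sqrt{2 Z} = \sqrt{2} \sqrt{Z}$)
$k{\left(l,M \right)} = l - 64 M$ ($k{\left(l,M \right)} = - 64 M + l = l - 64 M$)
$k{\left(7,K{\left(-2 \right)} \right)} \left(- \frac{922}{337}\right) = \left(7 - 64 \sqrt{2} \sqrt{-2}\right) \left(- \frac{922}{337}\right) = \left(7 - 64 \sqrt{2} i \sqrt{2}\right) \left(\left(-922\right) \frac{1}{337}\right) = \left(7 - 64 \cdot 2 i\right) \left(- \frac{922}{337}\right) = \left(7 - 128 i\right) \left(- \frac{922}{337}\right) = - \frac{6454}{337} + \frac{118016 i}{337}$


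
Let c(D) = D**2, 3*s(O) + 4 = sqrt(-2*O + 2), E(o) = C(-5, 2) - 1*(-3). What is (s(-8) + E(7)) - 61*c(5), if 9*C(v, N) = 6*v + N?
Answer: -13738/9 + sqrt(2) ≈ -1525.0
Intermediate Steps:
C(v, N) = N/9 + 2*v/3 (C(v, N) = (6*v + N)/9 = (N + 6*v)/9 = N/9 + 2*v/3)
E(o) = -1/9 (E(o) = ((1/9)*2 + (2/3)*(-5)) - 1*(-3) = (2/9 - 10/3) + 3 = -28/9 + 3 = -1/9)
s(O) = -4/3 + sqrt(2 - 2*O)/3 (s(O) = -4/3 + sqrt(-2*O + 2)/3 = -4/3 + sqrt(2 - 2*O)/3)
(s(-8) + E(7)) - 61*c(5) = ((-4/3 + sqrt(2 - 2*(-8))/3) - 1/9) - 61*5**2 = ((-4/3 + sqrt(2 + 16)/3) - 1/9) - 61*25 = ((-4/3 + sqrt(18)/3) - 1/9) - 1525 = ((-4/3 + (3*sqrt(2))/3) - 1/9) - 1525 = ((-4/3 + sqrt(2)) - 1/9) - 1525 = (-13/9 + sqrt(2)) - 1525 = -13738/9 + sqrt(2)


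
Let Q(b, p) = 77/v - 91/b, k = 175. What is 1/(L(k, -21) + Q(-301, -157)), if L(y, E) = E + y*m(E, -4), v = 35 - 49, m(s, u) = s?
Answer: -86/318303 ≈ -0.00027018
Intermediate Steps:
v = -14
Q(b, p) = -11/2 - 91/b (Q(b, p) = 77/(-14) - 91/b = 77*(-1/14) - 91/b = -11/2 - 91/b)
L(y, E) = E + E*y (L(y, E) = E + y*E = E + E*y)
1/(L(k, -21) + Q(-301, -157)) = 1/(-21*(1 + 175) + (-11/2 - 91/(-301))) = 1/(-21*176 + (-11/2 - 91*(-1/301))) = 1/(-3696 + (-11/2 + 13/43)) = 1/(-3696 - 447/86) = 1/(-318303/86) = -86/318303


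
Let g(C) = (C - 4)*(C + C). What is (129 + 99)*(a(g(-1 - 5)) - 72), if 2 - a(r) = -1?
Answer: -15732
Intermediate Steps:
g(C) = 2*C*(-4 + C) (g(C) = (-4 + C)*(2*C) = 2*C*(-4 + C))
a(r) = 3 (a(r) = 2 - 1*(-1) = 2 + 1 = 3)
(129 + 99)*(a(g(-1 - 5)) - 72) = (129 + 99)*(3 - 72) = 228*(-69) = -15732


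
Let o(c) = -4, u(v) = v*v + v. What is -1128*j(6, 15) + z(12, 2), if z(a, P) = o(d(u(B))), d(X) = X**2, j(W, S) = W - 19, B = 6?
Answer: 14660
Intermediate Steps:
j(W, S) = -19 + W
u(v) = v + v**2 (u(v) = v**2 + v = v + v**2)
z(a, P) = -4
-1128*j(6, 15) + z(12, 2) = -1128*(-19 + 6) - 4 = -1128*(-13) - 4 = 14664 - 4 = 14660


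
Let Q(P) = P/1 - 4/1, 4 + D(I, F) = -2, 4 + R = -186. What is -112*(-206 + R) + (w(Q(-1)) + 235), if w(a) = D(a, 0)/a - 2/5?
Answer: 222939/5 ≈ 44588.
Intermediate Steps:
R = -190 (R = -4 - 186 = -190)
D(I, F) = -6 (D(I, F) = -4 - 2 = -6)
Q(P) = -4 + P (Q(P) = P*1 - 4*1 = P - 4 = -4 + P)
w(a) = -2/5 - 6/a (w(a) = -6/a - 2/5 = -2/5 - 6/a)
-112*(-206 + R) + (w(Q(-1)) + 235) = -112*(-206 - 190) + ((-2/5 - 6/(-4 - 1)) + 235) = -112*(-396) + ((-2/5 - 6/(-5)) + 235) = 44352 + ((-2/5 - 6*(-1/5)) + 235) = 44352 + ((-2/5 + 6/5) + 235) = 44352 + (4/5 + 235) = 44352 + 1179/5 = 222939/5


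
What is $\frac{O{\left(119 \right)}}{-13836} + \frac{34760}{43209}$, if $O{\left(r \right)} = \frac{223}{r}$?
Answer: $\frac{19074049411}{23714309052} \approx 0.80433$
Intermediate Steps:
$\frac{O{\left(119 \right)}}{-13836} + \frac{34760}{43209} = \frac{223 \cdot \frac{1}{119}}{-13836} + \frac{34760}{43209} = 223 \cdot \frac{1}{119} \left(- \frac{1}{13836}\right) + 34760 \cdot \frac{1}{43209} = \frac{223}{119} \left(- \frac{1}{13836}\right) + \frac{34760}{43209} = - \frac{223}{1646484} + \frac{34760}{43209} = \frac{19074049411}{23714309052}$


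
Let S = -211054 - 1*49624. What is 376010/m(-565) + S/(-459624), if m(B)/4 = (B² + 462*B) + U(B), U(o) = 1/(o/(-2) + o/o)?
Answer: 1504507752793/689364277764 ≈ 2.1825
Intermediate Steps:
U(o) = 1/(1 - o/2) (U(o) = 1/(o*(-½) + 1) = 1/(-o/2 + 1) = 1/(1 - o/2))
m(B) = -8/(-2 + B) + 4*B² + 1848*B (m(B) = 4*((B² + 462*B) - 2/(-2 + B)) = 4*(B² - 2/(-2 + B) + 462*B) = -8/(-2 + B) + 4*B² + 1848*B)
S = -260678 (S = -211054 - 49624 = -260678)
376010/m(-565) + S/(-459624) = 376010/((4*(-2 - 565*(-2 - 565)*(462 - 565))/(-2 - 565))) - 260678/(-459624) = 376010/((4*(-2 - 565*(-567)*(-103))/(-567))) - 260678*(-1/459624) = 376010/((4*(-1/567)*(-2 - 32996565))) + 11849/20892 = 376010/((4*(-1/567)*(-32996567))) + 11849/20892 = 376010/(131986268/567) + 11849/20892 = 376010*(567/131986268) + 11849/20892 = 106598835/65993134 + 11849/20892 = 1504507752793/689364277764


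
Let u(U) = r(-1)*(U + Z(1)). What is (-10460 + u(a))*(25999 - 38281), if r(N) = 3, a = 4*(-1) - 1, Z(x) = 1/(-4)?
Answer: 257326323/2 ≈ 1.2866e+8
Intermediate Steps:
Z(x) = -1/4
a = -5 (a = -4 - 1 = -5)
u(U) = -3/4 + 3*U (u(U) = 3*(U - 1/4) = 3*(-1/4 + U) = -3/4 + 3*U)
(-10460 + u(a))*(25999 - 38281) = (-10460 + (-3/4 + 3*(-5)))*(25999 - 38281) = (-10460 + (-3/4 - 15))*(-12282) = (-10460 - 63/4)*(-12282) = -41903/4*(-12282) = 257326323/2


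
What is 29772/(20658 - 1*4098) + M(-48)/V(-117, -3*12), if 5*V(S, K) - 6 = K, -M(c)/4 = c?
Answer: -13893/460 ≈ -30.202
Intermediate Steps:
M(c) = -4*c
V(S, K) = 6/5 + K/5
29772/(20658 - 1*4098) + M(-48)/V(-117, -3*12) = 29772/(20658 - 1*4098) + (-4*(-48))/(6/5 + (-3*12)/5) = 29772/(20658 - 4098) + 192/(6/5 + (⅕)*(-36)) = 29772/16560 + 192/(6/5 - 36/5) = 29772*(1/16560) + 192/(-6) = 827/460 + 192*(-⅙) = 827/460 - 32 = -13893/460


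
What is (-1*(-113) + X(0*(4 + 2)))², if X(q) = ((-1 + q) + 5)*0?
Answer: 12769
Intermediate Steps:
X(q) = 0 (X(q) = (4 + q)*0 = 0)
(-1*(-113) + X(0*(4 + 2)))² = (-1*(-113) + 0)² = (113 + 0)² = 113² = 12769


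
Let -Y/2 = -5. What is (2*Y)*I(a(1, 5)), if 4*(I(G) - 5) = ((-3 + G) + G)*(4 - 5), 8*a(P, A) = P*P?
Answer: 455/4 ≈ 113.75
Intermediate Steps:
a(P, A) = P²/8 (a(P, A) = (P*P)/8 = P²/8)
Y = 10 (Y = -2*(-5) = 10)
I(G) = 23/4 - G/2 (I(G) = 5 + (((-3 + G) + G)*(4 - 5))/4 = 5 + ((-3 + 2*G)*(-1))/4 = 5 + (3 - 2*G)/4 = 5 + (¾ - G/2) = 23/4 - G/2)
(2*Y)*I(a(1, 5)) = (2*10)*(23/4 - 1²/16) = 20*(23/4 - 1/16) = 20*(91/16) = 455/4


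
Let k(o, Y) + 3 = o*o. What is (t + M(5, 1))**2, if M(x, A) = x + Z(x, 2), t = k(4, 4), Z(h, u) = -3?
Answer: 225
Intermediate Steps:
k(o, Y) = -3 + o**2 (k(o, Y) = -3 + o*o = -3 + o**2)
t = 13 (t = -3 + 4**2 = -3 + 16 = 13)
M(x, A) = -3 + x (M(x, A) = x - 3 = -3 + x)
(t + M(5, 1))**2 = (13 + (-3 + 5))**2 = (13 + 2)**2 = 15**2 = 225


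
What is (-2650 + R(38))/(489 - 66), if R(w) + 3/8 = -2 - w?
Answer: -21523/3384 ≈ -6.3602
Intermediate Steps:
R(w) = -19/8 - w (R(w) = -3/8 + (-2 - w) = -19/8 - w)
(-2650 + R(38))/(489 - 66) = (-2650 + (-19/8 - 1*38))/(489 - 66) = (-2650 + (-19/8 - 38))/423 = (-2650 - 323/8)*(1/423) = -21523/8*1/423 = -21523/3384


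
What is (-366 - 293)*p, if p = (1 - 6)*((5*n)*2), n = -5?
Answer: -164750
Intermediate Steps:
p = 250 (p = (1 - 6)*((5*(-5))*2) = -(-125)*2 = -5*(-50) = 250)
(-366 - 293)*p = (-366 - 293)*250 = -659*250 = -164750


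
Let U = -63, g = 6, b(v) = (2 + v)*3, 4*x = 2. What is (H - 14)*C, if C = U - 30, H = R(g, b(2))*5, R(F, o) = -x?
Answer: 3069/2 ≈ 1534.5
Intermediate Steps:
x = ½ (x = (¼)*2 = ½ ≈ 0.50000)
b(v) = 6 + 3*v
R(F, o) = -½ (R(F, o) = -1*½ = -½)
H = -5/2 (H = -½*5 = -5/2 ≈ -2.5000)
C = -93 (C = -63 - 30 = -93)
(H - 14)*C = (-5/2 - 14)*(-93) = -33/2*(-93) = 3069/2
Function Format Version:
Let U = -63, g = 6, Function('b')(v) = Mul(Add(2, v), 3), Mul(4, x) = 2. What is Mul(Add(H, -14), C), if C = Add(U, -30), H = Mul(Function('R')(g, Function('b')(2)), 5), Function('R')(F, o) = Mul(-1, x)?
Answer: Rational(3069, 2) ≈ 1534.5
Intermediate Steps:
x = Rational(1, 2) (x = Mul(Rational(1, 4), 2) = Rational(1, 2) ≈ 0.50000)
Function('b')(v) = Add(6, Mul(3, v))
Function('R')(F, o) = Rational(-1, 2) (Function('R')(F, o) = Mul(-1, Rational(1, 2)) = Rational(-1, 2))
H = Rational(-5, 2) (H = Mul(Rational(-1, 2), 5) = Rational(-5, 2) ≈ -2.5000)
C = -93 (C = Add(-63, -30) = -93)
Mul(Add(H, -14), C) = Mul(Add(Rational(-5, 2), -14), -93) = Mul(Rational(-33, 2), -93) = Rational(3069, 2)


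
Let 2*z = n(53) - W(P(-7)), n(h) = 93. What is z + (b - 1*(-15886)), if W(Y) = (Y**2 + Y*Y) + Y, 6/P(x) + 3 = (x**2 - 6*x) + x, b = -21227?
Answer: -7719443/1458 ≈ -5294.5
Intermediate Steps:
P(x) = 6/(-3 + x**2 - 5*x) (P(x) = 6/(-3 + ((x**2 - 6*x) + x)) = 6/(-3 + (x**2 - 5*x)) = 6/(-3 + x**2 - 5*x))
W(Y) = Y + 2*Y**2 (W(Y) = (Y**2 + Y**2) + Y = 2*Y**2 + Y = Y + 2*Y**2)
z = 67735/1458 (z = (93 - 6/(-3 + (-7)**2 - 5*(-7))*(1 + 2*(6/(-3 + (-7)**2 - 5*(-7)))))/2 = (93 - 6/(-3 + 49 + 35)*(1 + 2*(6/(-3 + 49 + 35))))/2 = (93 - 6/81*(1 + 2*(6/81)))/2 = (93 - 6*(1/81)*(1 + 2*(6*(1/81))))/2 = (93 - 2*(1 + 2*(2/27))/27)/2 = (93 - 2*(1 + 4/27)/27)/2 = (93 - 2*31/(27*27))/2 = (93 - 1*62/729)/2 = (93 - 62/729)/2 = (1/2)*(67735/729) = 67735/1458 ≈ 46.457)
z + (b - 1*(-15886)) = 67735/1458 + (-21227 - 1*(-15886)) = 67735/1458 + (-21227 + 15886) = 67735/1458 - 5341 = -7719443/1458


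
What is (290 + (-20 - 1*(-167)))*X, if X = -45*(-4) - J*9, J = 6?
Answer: 55062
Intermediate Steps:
X = 126 (X = -45*(-4) - 6*9 = 180 - 1*54 = 180 - 54 = 126)
(290 + (-20 - 1*(-167)))*X = (290 + (-20 - 1*(-167)))*126 = (290 + (-20 + 167))*126 = (290 + 147)*126 = 437*126 = 55062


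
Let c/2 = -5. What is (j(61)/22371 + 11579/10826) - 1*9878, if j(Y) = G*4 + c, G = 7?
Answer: -797359413637/80729482 ≈ -9876.9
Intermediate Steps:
c = -10 (c = 2*(-5) = -10)
j(Y) = 18 (j(Y) = 7*4 - 10 = 28 - 10 = 18)
(j(61)/22371 + 11579/10826) - 1*9878 = (18/22371 + 11579/10826) - 1*9878 = (18*(1/22371) + 11579*(1/10826)) - 9878 = (6/7457 + 11579/10826) - 9878 = 86409559/80729482 - 9878 = -797359413637/80729482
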